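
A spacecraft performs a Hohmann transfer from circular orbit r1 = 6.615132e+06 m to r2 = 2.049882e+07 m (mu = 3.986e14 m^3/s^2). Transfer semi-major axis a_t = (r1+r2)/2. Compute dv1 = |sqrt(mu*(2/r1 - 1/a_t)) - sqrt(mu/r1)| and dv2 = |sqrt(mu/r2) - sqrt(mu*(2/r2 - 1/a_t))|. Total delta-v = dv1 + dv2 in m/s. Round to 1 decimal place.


Step 1: Transfer semi-major axis a_t = (6.615132e+06 + 2.049882e+07) / 2 = 1.355698e+07 m
Step 2: v1 (circular at r1) = sqrt(mu/r1) = 7762.46 m/s
Step 3: v_t1 = sqrt(mu*(2/r1 - 1/a_t)) = 9545.14 m/s
Step 4: dv1 = |9545.14 - 7762.46| = 1782.68 m/s
Step 5: v2 (circular at r2) = 4409.65 m/s, v_t2 = 3080.29 m/s
Step 6: dv2 = |4409.65 - 3080.29| = 1329.36 m/s
Step 7: Total delta-v = 1782.68 + 1329.36 = 3112.0 m/s

3112.0


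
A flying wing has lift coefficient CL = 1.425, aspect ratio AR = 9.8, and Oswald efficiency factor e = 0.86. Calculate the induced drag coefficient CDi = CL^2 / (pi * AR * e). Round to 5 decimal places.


Step 1: CL^2 = 1.425^2 = 2.030625
Step 2: pi * AR * e = 3.14159 * 9.8 * 0.86 = 26.477343
Step 3: CDi = 2.030625 / 26.477343 = 0.07669

0.07669


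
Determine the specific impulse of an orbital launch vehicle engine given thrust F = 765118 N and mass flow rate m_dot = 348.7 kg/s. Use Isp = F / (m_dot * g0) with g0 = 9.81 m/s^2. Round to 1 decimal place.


Step 1: m_dot * g0 = 348.7 * 9.81 = 3420.75
Step 2: Isp = 765118 / 3420.75 = 223.7 s

223.7


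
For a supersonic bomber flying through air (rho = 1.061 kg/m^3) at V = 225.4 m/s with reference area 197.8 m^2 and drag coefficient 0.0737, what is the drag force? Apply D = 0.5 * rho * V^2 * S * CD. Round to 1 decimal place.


Step 1: Dynamic pressure q = 0.5 * 1.061 * 225.4^2 = 26952.1374 Pa
Step 2: Drag D = q * S * CD = 26952.1374 * 197.8 * 0.0737
Step 3: D = 392904.5 N

392904.5


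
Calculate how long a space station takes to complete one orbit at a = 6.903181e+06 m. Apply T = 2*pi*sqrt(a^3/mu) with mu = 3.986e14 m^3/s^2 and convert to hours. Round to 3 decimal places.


Step 1: a^3 / mu = 3.289636e+20 / 3.986e14 = 8.252974e+05
Step 2: sqrt(8.252974e+05) = 908.4588 s
Step 3: T = 2*pi * 908.4588 = 5708.02 s
Step 4: T in hours = 5708.02 / 3600 = 1.586 hours

1.586


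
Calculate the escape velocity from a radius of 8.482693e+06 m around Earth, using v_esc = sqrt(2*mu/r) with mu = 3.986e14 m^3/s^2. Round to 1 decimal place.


Step 1: 2*mu/r = 2 * 3.986e14 / 8.482693e+06 = 93979588.7933
Step 2: v_esc = sqrt(93979588.7933) = 9694.3 m/s

9694.3


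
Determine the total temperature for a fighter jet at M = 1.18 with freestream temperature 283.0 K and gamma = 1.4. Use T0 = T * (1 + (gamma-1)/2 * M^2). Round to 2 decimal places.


Step 1: (gamma-1)/2 = 0.2
Step 2: M^2 = 1.3924
Step 3: 1 + 0.2 * 1.3924 = 1.27848
Step 4: T0 = 283.0 * 1.27848 = 361.81 K

361.81


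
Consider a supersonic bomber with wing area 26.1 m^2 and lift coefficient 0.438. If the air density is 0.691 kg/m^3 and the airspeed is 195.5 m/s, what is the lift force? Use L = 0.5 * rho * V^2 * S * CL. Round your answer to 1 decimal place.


Step 1: Calculate dynamic pressure q = 0.5 * 0.691 * 195.5^2 = 0.5 * 0.691 * 38220.25 = 13205.0964 Pa
Step 2: Multiply by wing area and lift coefficient: L = 13205.0964 * 26.1 * 0.438
Step 3: L = 344653.0154 * 0.438 = 150958.0 N

150958.0


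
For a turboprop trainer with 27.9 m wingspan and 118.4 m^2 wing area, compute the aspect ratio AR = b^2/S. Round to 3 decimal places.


Step 1: b^2 = 27.9^2 = 778.41
Step 2: AR = 778.41 / 118.4 = 6.574

6.574


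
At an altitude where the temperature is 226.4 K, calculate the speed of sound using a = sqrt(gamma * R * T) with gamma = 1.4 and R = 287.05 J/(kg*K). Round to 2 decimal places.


Step 1: gamma * R * T = 1.4 * 287.05 * 226.4 = 90983.368
Step 2: a = sqrt(90983.368) = 301.63 m/s

301.63


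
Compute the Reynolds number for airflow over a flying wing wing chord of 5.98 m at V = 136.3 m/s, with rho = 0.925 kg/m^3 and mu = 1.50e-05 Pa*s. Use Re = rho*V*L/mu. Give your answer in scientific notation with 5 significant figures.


Step 1: Numerator = rho * V * L = 0.925 * 136.3 * 5.98 = 753.94345
Step 2: Re = 753.94345 / 1.50e-05
Step 3: Re = 5.0263e+07

5.0263e+07


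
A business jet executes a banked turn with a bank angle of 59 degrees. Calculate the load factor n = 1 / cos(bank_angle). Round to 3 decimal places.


Step 1: Convert 59 degrees to radians = 1.029744
Step 2: cos(59 deg) = 0.515038
Step 3: n = 1 / 0.515038 = 1.942

1.942


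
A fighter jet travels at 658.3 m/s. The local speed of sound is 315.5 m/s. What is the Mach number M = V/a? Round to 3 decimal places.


Step 1: M = V / a = 658.3 / 315.5
Step 2: M = 2.087

2.087


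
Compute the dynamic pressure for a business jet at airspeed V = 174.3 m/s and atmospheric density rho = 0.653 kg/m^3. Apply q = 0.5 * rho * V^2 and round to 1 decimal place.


Step 1: V^2 = 174.3^2 = 30380.49
Step 2: q = 0.5 * 0.653 * 30380.49
Step 3: q = 9919.2 Pa

9919.2


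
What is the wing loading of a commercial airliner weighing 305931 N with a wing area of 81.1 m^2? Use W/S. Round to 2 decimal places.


Step 1: Wing loading = W / S = 305931 / 81.1
Step 2: Wing loading = 3772.27 N/m^2

3772.27


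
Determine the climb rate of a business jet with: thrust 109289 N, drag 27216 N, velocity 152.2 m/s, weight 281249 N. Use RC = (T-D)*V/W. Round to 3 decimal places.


Step 1: Excess thrust = T - D = 109289 - 27216 = 82073 N
Step 2: Excess power = 82073 * 152.2 = 12491510.6 W
Step 3: RC = 12491510.6 / 281249 = 44.414 m/s

44.414


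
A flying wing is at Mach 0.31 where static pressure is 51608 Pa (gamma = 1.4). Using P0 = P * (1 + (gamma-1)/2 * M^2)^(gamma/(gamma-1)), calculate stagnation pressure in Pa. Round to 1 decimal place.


Step 1: (gamma-1)/2 * M^2 = 0.2 * 0.0961 = 0.01922
Step 2: 1 + 0.01922 = 1.01922
Step 3: Exponent gamma/(gamma-1) = 3.5
Step 4: P0 = 51608 * 1.01922^3.5 = 55163.9 Pa

55163.9


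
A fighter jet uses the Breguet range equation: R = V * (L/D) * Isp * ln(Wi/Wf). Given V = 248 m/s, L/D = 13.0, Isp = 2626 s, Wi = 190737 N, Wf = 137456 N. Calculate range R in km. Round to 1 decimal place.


Step 1: Coefficient = V * (L/D) * Isp = 248 * 13.0 * 2626 = 8466224.0 m
Step 2: Wi/Wf = 190737 / 137456 = 1.387622
Step 3: ln(1.387622) = 0.327592
Step 4: R = 8466224.0 * 0.327592 = 2773464.3 m = 2773.5 km

2773.5


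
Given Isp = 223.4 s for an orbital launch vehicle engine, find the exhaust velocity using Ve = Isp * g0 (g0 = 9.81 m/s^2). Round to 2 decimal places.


Step 1: Ve = Isp * g0 = 223.4 * 9.81
Step 2: Ve = 2191.55 m/s

2191.55


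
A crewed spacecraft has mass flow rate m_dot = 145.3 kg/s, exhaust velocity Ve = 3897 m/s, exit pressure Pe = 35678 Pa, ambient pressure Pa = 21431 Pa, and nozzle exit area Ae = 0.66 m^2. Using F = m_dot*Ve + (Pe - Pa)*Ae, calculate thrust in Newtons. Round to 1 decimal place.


Step 1: Momentum thrust = m_dot * Ve = 145.3 * 3897 = 566234.1 N
Step 2: Pressure thrust = (Pe - Pa) * Ae = (35678 - 21431) * 0.66 = 9403.02 N
Step 3: Total thrust F = 566234.1 + 9403.02 = 575637.1 N

575637.1


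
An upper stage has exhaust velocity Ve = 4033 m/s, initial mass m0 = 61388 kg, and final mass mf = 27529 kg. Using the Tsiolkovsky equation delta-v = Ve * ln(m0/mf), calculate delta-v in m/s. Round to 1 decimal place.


Step 1: Mass ratio m0/mf = 61388 / 27529 = 2.229939
Step 2: ln(2.229939) = 0.801974
Step 3: delta-v = 4033 * 0.801974 = 3234.4 m/s

3234.4


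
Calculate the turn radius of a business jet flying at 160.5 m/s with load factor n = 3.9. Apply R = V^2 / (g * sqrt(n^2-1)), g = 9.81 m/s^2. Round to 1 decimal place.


Step 1: V^2 = 160.5^2 = 25760.25
Step 2: n^2 - 1 = 3.9^2 - 1 = 14.21
Step 3: sqrt(14.21) = 3.769615
Step 4: R = 25760.25 / (9.81 * 3.769615) = 696.6 m

696.6


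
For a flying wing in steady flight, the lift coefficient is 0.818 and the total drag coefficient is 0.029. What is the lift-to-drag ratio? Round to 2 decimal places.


Step 1: L/D = CL / CD = 0.818 / 0.029
Step 2: L/D = 28.21

28.21


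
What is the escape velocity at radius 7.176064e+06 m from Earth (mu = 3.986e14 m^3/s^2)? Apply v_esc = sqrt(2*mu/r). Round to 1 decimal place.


Step 1: 2*mu/r = 2 * 3.986e14 / 7.176064e+06 = 111091539.8748
Step 2: v_esc = sqrt(111091539.8748) = 10540.0 m/s

10540.0


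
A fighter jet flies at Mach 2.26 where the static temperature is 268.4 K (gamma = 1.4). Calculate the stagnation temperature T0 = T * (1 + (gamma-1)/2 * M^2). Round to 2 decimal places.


Step 1: (gamma-1)/2 = 0.2
Step 2: M^2 = 5.1076
Step 3: 1 + 0.2 * 5.1076 = 2.02152
Step 4: T0 = 268.4 * 2.02152 = 542.58 K

542.58


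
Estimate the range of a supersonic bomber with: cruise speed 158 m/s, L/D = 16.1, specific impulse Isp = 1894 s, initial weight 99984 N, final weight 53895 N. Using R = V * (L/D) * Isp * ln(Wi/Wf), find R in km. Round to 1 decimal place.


Step 1: Coefficient = V * (L/D) * Isp = 158 * 16.1 * 1894 = 4817957.2 m
Step 2: Wi/Wf = 99984 / 53895 = 1.855163
Step 3: ln(1.855163) = 0.617972
Step 4: R = 4817957.2 * 0.617972 = 2977364.9 m = 2977.4 km

2977.4


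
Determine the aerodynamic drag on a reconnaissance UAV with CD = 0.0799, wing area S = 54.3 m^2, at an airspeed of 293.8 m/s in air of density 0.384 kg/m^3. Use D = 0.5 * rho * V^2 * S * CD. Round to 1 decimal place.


Step 1: Dynamic pressure q = 0.5 * 0.384 * 293.8^2 = 16573.1405 Pa
Step 2: Drag D = q * S * CD = 16573.1405 * 54.3 * 0.0799
Step 3: D = 71903.7 N

71903.7


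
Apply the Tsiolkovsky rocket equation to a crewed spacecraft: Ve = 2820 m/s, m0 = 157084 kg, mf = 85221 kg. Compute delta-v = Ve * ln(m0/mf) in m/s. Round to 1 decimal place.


Step 1: Mass ratio m0/mf = 157084 / 85221 = 1.843255
Step 2: ln(1.843255) = 0.611533
Step 3: delta-v = 2820 * 0.611533 = 1724.5 m/s

1724.5


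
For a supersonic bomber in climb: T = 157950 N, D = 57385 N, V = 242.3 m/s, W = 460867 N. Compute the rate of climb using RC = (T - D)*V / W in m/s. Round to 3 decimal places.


Step 1: Excess thrust = T - D = 157950 - 57385 = 100565 N
Step 2: Excess power = 100565 * 242.3 = 24366899.5 W
Step 3: RC = 24366899.5 / 460867 = 52.872 m/s

52.872


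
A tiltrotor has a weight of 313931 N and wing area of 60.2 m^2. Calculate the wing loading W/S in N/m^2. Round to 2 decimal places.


Step 1: Wing loading = W / S = 313931 / 60.2
Step 2: Wing loading = 5214.80 N/m^2

5214.80


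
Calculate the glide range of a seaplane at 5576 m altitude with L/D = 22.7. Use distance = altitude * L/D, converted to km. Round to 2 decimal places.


Step 1: Glide distance = altitude * L/D = 5576 * 22.7 = 126575.2 m
Step 2: Convert to km: 126575.2 / 1000 = 126.58 km

126.58


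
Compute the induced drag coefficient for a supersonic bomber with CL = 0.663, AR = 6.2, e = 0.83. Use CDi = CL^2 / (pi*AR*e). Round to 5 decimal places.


Step 1: CL^2 = 0.663^2 = 0.439569
Step 2: pi * AR * e = 3.14159 * 6.2 * 0.83 = 16.166636
Step 3: CDi = 0.439569 / 16.166636 = 0.02719

0.02719


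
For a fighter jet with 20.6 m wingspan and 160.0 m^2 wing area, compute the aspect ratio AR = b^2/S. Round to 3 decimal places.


Step 1: b^2 = 20.6^2 = 424.36
Step 2: AR = 424.36 / 160.0 = 2.652

2.652


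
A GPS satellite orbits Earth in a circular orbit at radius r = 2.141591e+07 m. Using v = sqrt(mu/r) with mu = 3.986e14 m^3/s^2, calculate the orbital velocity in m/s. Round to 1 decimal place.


Step 1: mu / r = 3.986e14 / 2.141591e+07 = 18612330.7392
Step 2: v = sqrt(18612330.7392) = 4314.2 m/s

4314.2


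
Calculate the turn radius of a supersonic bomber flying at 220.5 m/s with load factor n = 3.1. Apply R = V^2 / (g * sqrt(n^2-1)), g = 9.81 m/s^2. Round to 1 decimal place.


Step 1: V^2 = 220.5^2 = 48620.25
Step 2: n^2 - 1 = 3.1^2 - 1 = 8.61
Step 3: sqrt(8.61) = 2.93428
Step 4: R = 48620.25 / (9.81 * 2.93428) = 1689.1 m

1689.1


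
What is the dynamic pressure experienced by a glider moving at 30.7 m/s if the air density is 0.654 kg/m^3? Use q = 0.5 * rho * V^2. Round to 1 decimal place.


Step 1: V^2 = 30.7^2 = 942.49
Step 2: q = 0.5 * 0.654 * 942.49
Step 3: q = 308.2 Pa

308.2


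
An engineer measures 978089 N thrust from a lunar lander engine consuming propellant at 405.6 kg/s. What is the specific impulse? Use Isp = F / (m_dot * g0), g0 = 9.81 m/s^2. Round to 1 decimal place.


Step 1: m_dot * g0 = 405.6 * 9.81 = 3978.94
Step 2: Isp = 978089 / 3978.94 = 245.8 s

245.8


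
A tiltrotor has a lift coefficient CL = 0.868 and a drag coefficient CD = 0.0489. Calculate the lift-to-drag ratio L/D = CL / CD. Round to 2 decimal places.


Step 1: L/D = CL / CD = 0.868 / 0.0489
Step 2: L/D = 17.75

17.75


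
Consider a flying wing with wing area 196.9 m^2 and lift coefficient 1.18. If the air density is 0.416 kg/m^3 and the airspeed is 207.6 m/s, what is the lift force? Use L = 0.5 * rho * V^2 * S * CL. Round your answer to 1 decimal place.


Step 1: Calculate dynamic pressure q = 0.5 * 0.416 * 207.6^2 = 0.5 * 0.416 * 43097.76 = 8964.3341 Pa
Step 2: Multiply by wing area and lift coefficient: L = 8964.3341 * 196.9 * 1.18
Step 3: L = 1765077.3804 * 1.18 = 2082791.3 N

2082791.3


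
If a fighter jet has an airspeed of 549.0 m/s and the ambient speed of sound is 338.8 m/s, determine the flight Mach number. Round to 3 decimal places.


Step 1: M = V / a = 549.0 / 338.8
Step 2: M = 1.620

1.620


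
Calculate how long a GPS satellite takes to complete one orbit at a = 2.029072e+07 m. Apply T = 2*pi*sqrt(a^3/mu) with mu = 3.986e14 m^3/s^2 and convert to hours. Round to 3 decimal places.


Step 1: a^3 / mu = 8.353960e+21 / 3.986e14 = 2.095825e+07
Step 2: sqrt(2.095825e+07) = 4578.0185 s
Step 3: T = 2*pi * 4578.0185 = 28764.54 s
Step 4: T in hours = 28764.54 / 3600 = 7.990 hours

7.990


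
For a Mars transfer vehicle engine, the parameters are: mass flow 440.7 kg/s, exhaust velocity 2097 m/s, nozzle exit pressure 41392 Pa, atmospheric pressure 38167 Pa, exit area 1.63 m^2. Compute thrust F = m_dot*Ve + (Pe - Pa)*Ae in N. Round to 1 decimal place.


Step 1: Momentum thrust = m_dot * Ve = 440.7 * 2097 = 924147.9 N
Step 2: Pressure thrust = (Pe - Pa) * Ae = (41392 - 38167) * 1.63 = 5256.75 N
Step 3: Total thrust F = 924147.9 + 5256.75 = 929404.7 N

929404.7


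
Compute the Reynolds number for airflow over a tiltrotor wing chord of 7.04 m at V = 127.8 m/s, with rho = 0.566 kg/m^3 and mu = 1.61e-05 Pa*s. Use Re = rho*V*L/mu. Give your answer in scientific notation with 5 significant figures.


Step 1: Numerator = rho * V * L = 0.566 * 127.8 * 7.04 = 509.236992
Step 2: Re = 509.236992 / 1.61e-05
Step 3: Re = 3.1630e+07

3.1630e+07


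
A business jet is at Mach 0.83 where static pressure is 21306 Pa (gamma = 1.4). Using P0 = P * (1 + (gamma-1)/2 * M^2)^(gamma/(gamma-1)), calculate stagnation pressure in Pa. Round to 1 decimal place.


Step 1: (gamma-1)/2 * M^2 = 0.2 * 0.6889 = 0.13778
Step 2: 1 + 0.13778 = 1.13778
Step 3: Exponent gamma/(gamma-1) = 3.5
Step 4: P0 = 21306 * 1.13778^3.5 = 33473.9 Pa

33473.9


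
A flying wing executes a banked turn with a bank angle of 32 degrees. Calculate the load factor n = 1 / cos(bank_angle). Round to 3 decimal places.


Step 1: Convert 32 degrees to radians = 0.558505
Step 2: cos(32 deg) = 0.848048
Step 3: n = 1 / 0.848048 = 1.179

1.179


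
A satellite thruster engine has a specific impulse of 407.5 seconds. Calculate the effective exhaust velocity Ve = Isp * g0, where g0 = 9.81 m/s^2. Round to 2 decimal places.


Step 1: Ve = Isp * g0 = 407.5 * 9.81
Step 2: Ve = 3997.58 m/s

3997.58


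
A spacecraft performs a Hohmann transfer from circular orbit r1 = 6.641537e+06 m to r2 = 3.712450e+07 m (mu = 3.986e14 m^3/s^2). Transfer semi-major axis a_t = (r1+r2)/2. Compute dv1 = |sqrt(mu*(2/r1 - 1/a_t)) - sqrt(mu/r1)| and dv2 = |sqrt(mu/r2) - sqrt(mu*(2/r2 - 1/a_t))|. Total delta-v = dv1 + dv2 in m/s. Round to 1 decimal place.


Step 1: Transfer semi-major axis a_t = (6.641537e+06 + 3.712450e+07) / 2 = 2.188302e+07 m
Step 2: v1 (circular at r1) = sqrt(mu/r1) = 7747.01 m/s
Step 3: v_t1 = sqrt(mu*(2/r1 - 1/a_t)) = 10090.46 m/s
Step 4: dv1 = |10090.46 - 7747.01| = 2343.45 m/s
Step 5: v2 (circular at r2) = 3276.71 m/s, v_t2 = 1805.17 m/s
Step 6: dv2 = |3276.71 - 1805.17| = 1471.54 m/s
Step 7: Total delta-v = 2343.45 + 1471.54 = 3815.0 m/s

3815.0


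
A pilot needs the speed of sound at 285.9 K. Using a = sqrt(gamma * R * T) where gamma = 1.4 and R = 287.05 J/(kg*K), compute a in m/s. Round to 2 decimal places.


Step 1: gamma * R * T = 1.4 * 287.05 * 285.9 = 114894.633
Step 2: a = sqrt(114894.633) = 338.96 m/s

338.96


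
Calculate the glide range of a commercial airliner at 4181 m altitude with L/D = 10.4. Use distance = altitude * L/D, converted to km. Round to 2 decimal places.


Step 1: Glide distance = altitude * L/D = 4181 * 10.4 = 43482.4 m
Step 2: Convert to km: 43482.4 / 1000 = 43.48 km

43.48


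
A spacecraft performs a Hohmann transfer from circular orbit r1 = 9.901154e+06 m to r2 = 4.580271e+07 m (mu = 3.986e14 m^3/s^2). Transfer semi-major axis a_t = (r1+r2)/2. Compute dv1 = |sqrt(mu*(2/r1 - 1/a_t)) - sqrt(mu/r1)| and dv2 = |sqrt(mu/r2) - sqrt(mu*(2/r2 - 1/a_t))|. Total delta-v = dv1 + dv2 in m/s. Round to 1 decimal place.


Step 1: Transfer semi-major axis a_t = (9.901154e+06 + 4.580271e+07) / 2 = 2.785193e+07 m
Step 2: v1 (circular at r1) = sqrt(mu/r1) = 6344.91 m/s
Step 3: v_t1 = sqrt(mu*(2/r1 - 1/a_t)) = 8136.61 m/s
Step 4: dv1 = |8136.61 - 6344.91| = 1791.7 m/s
Step 5: v2 (circular at r2) = 2950.01 m/s, v_t2 = 1758.89 m/s
Step 6: dv2 = |2950.01 - 1758.89| = 1191.12 m/s
Step 7: Total delta-v = 1791.7 + 1191.12 = 2982.8 m/s

2982.8


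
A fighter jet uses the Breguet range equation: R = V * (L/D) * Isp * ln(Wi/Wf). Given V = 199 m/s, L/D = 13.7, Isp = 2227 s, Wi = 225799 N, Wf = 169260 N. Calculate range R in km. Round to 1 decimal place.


Step 1: Coefficient = V * (L/D) * Isp = 199 * 13.7 * 2227 = 6071470.1 m
Step 2: Wi/Wf = 225799 / 169260 = 1.334036
Step 3: ln(1.334036) = 0.288209
Step 4: R = 6071470.1 * 0.288209 = 1749853.7 m = 1749.9 km

1749.9


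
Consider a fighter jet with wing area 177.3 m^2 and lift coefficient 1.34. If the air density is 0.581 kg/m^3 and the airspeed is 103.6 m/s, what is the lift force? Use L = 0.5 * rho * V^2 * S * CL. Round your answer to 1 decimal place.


Step 1: Calculate dynamic pressure q = 0.5 * 0.581 * 103.6^2 = 0.5 * 0.581 * 10732.96 = 3117.9249 Pa
Step 2: Multiply by wing area and lift coefficient: L = 3117.9249 * 177.3 * 1.34
Step 3: L = 552808.0812 * 1.34 = 740762.8 N

740762.8


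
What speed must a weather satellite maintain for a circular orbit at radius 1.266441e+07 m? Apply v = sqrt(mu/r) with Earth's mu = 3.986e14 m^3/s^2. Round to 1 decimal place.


Step 1: mu / r = 3.986e14 / 1.266441e+07 = 31474028.3993
Step 2: v = sqrt(31474028.3993) = 5610.2 m/s

5610.2


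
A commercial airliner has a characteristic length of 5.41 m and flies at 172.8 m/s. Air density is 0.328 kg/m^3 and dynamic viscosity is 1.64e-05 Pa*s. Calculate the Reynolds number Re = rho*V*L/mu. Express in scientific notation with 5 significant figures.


Step 1: Numerator = rho * V * L = 0.328 * 172.8 * 5.41 = 306.630144
Step 2: Re = 306.630144 / 1.64e-05
Step 3: Re = 1.8697e+07

1.8697e+07


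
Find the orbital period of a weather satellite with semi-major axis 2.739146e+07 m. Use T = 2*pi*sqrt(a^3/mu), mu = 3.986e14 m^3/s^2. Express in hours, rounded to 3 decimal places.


Step 1: a^3 / mu = 2.055160e+22 / 3.986e14 = 5.155945e+07
Step 2: sqrt(5.155945e+07) = 7180.4907 s
Step 3: T = 2*pi * 7180.4907 = 45116.35 s
Step 4: T in hours = 45116.35 / 3600 = 12.532 hours

12.532


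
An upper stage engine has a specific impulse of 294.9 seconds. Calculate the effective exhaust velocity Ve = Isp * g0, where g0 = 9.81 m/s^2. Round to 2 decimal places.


Step 1: Ve = Isp * g0 = 294.9 * 9.81
Step 2: Ve = 2892.97 m/s

2892.97


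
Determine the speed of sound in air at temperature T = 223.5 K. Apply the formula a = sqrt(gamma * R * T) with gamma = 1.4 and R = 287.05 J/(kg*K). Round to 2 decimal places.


Step 1: gamma * R * T = 1.4 * 287.05 * 223.5 = 89817.945
Step 2: a = sqrt(89817.945) = 299.70 m/s

299.70


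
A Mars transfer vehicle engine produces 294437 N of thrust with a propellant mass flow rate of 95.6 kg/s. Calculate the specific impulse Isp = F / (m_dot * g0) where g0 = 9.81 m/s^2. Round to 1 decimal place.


Step 1: m_dot * g0 = 95.6 * 9.81 = 937.84
Step 2: Isp = 294437 / 937.84 = 314.0 s

314.0


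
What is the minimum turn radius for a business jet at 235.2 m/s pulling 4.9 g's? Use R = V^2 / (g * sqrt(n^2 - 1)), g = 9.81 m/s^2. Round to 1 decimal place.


Step 1: V^2 = 235.2^2 = 55319.04
Step 2: n^2 - 1 = 4.9^2 - 1 = 23.01
Step 3: sqrt(23.01) = 4.796874
Step 4: R = 55319.04 / (9.81 * 4.796874) = 1175.6 m

1175.6


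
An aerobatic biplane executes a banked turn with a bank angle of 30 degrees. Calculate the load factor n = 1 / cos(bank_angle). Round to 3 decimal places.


Step 1: Convert 30 degrees to radians = 0.523599
Step 2: cos(30 deg) = 0.866025
Step 3: n = 1 / 0.866025 = 1.155

1.155


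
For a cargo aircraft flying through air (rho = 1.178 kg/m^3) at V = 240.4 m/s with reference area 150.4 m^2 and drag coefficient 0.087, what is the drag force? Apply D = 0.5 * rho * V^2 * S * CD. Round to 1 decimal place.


Step 1: Dynamic pressure q = 0.5 * 1.178 * 240.4^2 = 34039.5822 Pa
Step 2: Drag D = q * S * CD = 34039.5822 * 150.4 * 0.087
Step 3: D = 445401.1 N

445401.1


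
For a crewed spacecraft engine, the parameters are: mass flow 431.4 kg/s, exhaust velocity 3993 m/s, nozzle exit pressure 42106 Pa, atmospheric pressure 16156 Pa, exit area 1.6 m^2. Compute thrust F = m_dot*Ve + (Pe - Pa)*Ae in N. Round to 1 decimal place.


Step 1: Momentum thrust = m_dot * Ve = 431.4 * 3993 = 1722580.2 N
Step 2: Pressure thrust = (Pe - Pa) * Ae = (42106 - 16156) * 1.6 = 41520.0 N
Step 3: Total thrust F = 1722580.2 + 41520.0 = 1764100.2 N

1764100.2


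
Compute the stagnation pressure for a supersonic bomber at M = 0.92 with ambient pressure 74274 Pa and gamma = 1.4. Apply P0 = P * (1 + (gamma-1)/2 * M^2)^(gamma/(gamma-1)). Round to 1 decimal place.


Step 1: (gamma-1)/2 * M^2 = 0.2 * 0.8464 = 0.16928
Step 2: 1 + 0.16928 = 1.16928
Step 3: Exponent gamma/(gamma-1) = 3.5
Step 4: P0 = 74274 * 1.16928^3.5 = 128396.0 Pa

128396.0


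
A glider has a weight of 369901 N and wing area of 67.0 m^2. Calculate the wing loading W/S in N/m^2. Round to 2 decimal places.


Step 1: Wing loading = W / S = 369901 / 67.0
Step 2: Wing loading = 5520.91 N/m^2

5520.91


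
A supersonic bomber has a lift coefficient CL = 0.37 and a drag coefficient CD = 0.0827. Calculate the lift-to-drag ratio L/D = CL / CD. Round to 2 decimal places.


Step 1: L/D = CL / CD = 0.37 / 0.0827
Step 2: L/D = 4.47

4.47


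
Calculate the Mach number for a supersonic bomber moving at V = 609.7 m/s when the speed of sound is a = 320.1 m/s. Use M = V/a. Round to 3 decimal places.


Step 1: M = V / a = 609.7 / 320.1
Step 2: M = 1.905

1.905


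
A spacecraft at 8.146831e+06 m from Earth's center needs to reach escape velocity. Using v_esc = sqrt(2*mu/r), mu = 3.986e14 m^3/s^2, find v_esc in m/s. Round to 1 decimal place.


Step 1: 2*mu/r = 2 * 3.986e14 / 8.146831e+06 = 97853999.9173
Step 2: v_esc = sqrt(97853999.9173) = 9892.1 m/s

9892.1


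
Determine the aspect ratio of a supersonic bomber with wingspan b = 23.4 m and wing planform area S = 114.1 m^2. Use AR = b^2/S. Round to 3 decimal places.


Step 1: b^2 = 23.4^2 = 547.56
Step 2: AR = 547.56 / 114.1 = 4.799

4.799


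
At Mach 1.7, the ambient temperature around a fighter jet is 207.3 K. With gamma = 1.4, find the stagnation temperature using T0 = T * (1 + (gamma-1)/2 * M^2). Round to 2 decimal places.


Step 1: (gamma-1)/2 = 0.2
Step 2: M^2 = 2.89
Step 3: 1 + 0.2 * 2.89 = 1.578
Step 4: T0 = 207.3 * 1.578 = 327.12 K

327.12


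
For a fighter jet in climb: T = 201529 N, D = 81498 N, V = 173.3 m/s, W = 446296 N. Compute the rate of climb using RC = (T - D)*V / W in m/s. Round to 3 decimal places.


Step 1: Excess thrust = T - D = 201529 - 81498 = 120031 N
Step 2: Excess power = 120031 * 173.3 = 20801372.3 W
Step 3: RC = 20801372.3 / 446296 = 46.609 m/s

46.609


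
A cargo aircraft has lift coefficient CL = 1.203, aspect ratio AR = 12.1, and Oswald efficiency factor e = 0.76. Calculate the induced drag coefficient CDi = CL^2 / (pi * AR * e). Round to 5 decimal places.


Step 1: CL^2 = 1.203^2 = 1.447209
Step 2: pi * AR * e = 3.14159 * 12.1 * 0.76 = 28.890086
Step 3: CDi = 1.447209 / 28.890086 = 0.05009

0.05009


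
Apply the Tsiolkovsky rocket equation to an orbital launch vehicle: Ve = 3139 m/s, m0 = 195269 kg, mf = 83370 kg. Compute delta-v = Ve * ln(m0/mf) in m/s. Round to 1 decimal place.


Step 1: Mass ratio m0/mf = 195269 / 83370 = 2.342197
Step 2: ln(2.342197) = 0.85109
Step 3: delta-v = 3139 * 0.85109 = 2671.6 m/s

2671.6


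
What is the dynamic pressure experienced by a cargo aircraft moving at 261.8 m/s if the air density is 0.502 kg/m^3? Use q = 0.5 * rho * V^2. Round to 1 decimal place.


Step 1: V^2 = 261.8^2 = 68539.24
Step 2: q = 0.5 * 0.502 * 68539.24
Step 3: q = 17203.3 Pa

17203.3


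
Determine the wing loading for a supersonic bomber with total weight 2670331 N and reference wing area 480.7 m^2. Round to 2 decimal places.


Step 1: Wing loading = W / S = 2670331 / 480.7
Step 2: Wing loading = 5555.09 N/m^2

5555.09


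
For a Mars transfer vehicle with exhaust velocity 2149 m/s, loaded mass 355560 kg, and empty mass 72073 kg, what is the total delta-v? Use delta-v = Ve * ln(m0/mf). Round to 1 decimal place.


Step 1: Mass ratio m0/mf = 355560 / 72073 = 4.933331
Step 2: ln(4.933331) = 1.596015
Step 3: delta-v = 2149 * 1.596015 = 3429.8 m/s

3429.8


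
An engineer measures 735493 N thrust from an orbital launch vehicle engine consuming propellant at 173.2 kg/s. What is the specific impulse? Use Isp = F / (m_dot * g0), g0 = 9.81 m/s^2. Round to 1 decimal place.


Step 1: m_dot * g0 = 173.2 * 9.81 = 1699.09
Step 2: Isp = 735493 / 1699.09 = 432.9 s

432.9


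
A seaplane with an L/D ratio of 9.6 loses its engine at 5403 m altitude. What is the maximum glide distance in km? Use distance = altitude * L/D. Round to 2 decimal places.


Step 1: Glide distance = altitude * L/D = 5403 * 9.6 = 51868.8 m
Step 2: Convert to km: 51868.8 / 1000 = 51.87 km

51.87


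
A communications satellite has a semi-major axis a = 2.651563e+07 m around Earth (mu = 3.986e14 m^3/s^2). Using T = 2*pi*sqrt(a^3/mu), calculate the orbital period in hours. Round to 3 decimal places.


Step 1: a^3 / mu = 1.864257e+22 / 3.986e14 = 4.677013e+07
Step 2: sqrt(4.677013e+07) = 6838.8689 s
Step 3: T = 2*pi * 6838.8689 = 42969.88 s
Step 4: T in hours = 42969.88 / 3600 = 11.936 hours

11.936


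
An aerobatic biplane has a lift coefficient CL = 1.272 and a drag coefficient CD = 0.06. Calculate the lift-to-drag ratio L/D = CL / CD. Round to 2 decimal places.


Step 1: L/D = CL / CD = 1.272 / 0.06
Step 2: L/D = 21.20

21.20


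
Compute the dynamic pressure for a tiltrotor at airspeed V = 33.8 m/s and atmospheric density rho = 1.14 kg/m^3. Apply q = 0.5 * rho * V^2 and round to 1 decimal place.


Step 1: V^2 = 33.8^2 = 1142.44
Step 2: q = 0.5 * 1.14 * 1142.44
Step 3: q = 651.2 Pa

651.2


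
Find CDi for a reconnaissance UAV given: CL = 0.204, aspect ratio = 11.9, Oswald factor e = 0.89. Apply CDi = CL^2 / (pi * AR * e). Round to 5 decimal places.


Step 1: CL^2 = 0.204^2 = 0.041616
Step 2: pi * AR * e = 3.14159 * 11.9 * 0.89 = 33.272608
Step 3: CDi = 0.041616 / 33.272608 = 0.00125

0.00125


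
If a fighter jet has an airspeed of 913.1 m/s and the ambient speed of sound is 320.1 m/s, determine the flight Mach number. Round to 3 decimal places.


Step 1: M = V / a = 913.1 / 320.1
Step 2: M = 2.853

2.853


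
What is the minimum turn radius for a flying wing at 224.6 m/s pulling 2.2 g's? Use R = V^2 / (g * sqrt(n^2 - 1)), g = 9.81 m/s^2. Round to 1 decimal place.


Step 1: V^2 = 224.6^2 = 50445.16
Step 2: n^2 - 1 = 2.2^2 - 1 = 3.84
Step 3: sqrt(3.84) = 1.959592
Step 4: R = 50445.16 / (9.81 * 1.959592) = 2624.1 m

2624.1


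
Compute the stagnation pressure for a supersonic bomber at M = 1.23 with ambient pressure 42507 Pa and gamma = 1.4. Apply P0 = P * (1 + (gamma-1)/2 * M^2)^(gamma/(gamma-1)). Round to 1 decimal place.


Step 1: (gamma-1)/2 * M^2 = 0.2 * 1.5129 = 0.30258
Step 2: 1 + 0.30258 = 1.30258
Step 3: Exponent gamma/(gamma-1) = 3.5
Step 4: P0 = 42507 * 1.30258^3.5 = 107220.0 Pa

107220.0


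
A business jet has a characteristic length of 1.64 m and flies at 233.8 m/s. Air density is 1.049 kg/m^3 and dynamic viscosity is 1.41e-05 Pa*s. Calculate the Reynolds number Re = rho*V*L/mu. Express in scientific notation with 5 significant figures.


Step 1: Numerator = rho * V * L = 1.049 * 233.8 * 1.64 = 402.220168
Step 2: Re = 402.220168 / 1.41e-05
Step 3: Re = 2.8526e+07

2.8526e+07


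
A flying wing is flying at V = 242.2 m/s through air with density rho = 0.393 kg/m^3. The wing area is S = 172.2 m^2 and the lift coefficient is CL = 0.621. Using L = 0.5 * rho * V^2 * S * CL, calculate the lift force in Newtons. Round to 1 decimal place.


Step 1: Calculate dynamic pressure q = 0.5 * 0.393 * 242.2^2 = 0.5 * 0.393 * 58660.84 = 11526.8551 Pa
Step 2: Multiply by wing area and lift coefficient: L = 11526.8551 * 172.2 * 0.621
Step 3: L = 1984924.4413 * 0.621 = 1232638.1 N

1232638.1


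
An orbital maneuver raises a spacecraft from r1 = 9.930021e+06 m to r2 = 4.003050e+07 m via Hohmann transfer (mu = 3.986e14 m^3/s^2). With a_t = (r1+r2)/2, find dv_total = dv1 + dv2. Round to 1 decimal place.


Step 1: Transfer semi-major axis a_t = (9.930021e+06 + 4.003050e+07) / 2 = 2.498026e+07 m
Step 2: v1 (circular at r1) = sqrt(mu/r1) = 6335.68 m/s
Step 3: v_t1 = sqrt(mu*(2/r1 - 1/a_t)) = 8020.3 m/s
Step 4: dv1 = |8020.3 - 6335.68| = 1684.61 m/s
Step 5: v2 (circular at r2) = 3155.54 m/s, v_t2 = 1989.53 m/s
Step 6: dv2 = |3155.54 - 1989.53| = 1166.01 m/s
Step 7: Total delta-v = 1684.61 + 1166.01 = 2850.6 m/s

2850.6


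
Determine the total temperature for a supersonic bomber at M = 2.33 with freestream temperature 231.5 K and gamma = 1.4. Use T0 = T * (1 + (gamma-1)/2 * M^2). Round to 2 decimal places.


Step 1: (gamma-1)/2 = 0.2
Step 2: M^2 = 5.4289
Step 3: 1 + 0.2 * 5.4289 = 2.08578
Step 4: T0 = 231.5 * 2.08578 = 482.86 K

482.86


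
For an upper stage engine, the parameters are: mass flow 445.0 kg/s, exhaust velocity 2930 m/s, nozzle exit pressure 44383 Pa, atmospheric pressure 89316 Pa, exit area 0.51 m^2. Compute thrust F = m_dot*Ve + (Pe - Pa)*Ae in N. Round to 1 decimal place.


Step 1: Momentum thrust = m_dot * Ve = 445.0 * 2930 = 1303850.0 N
Step 2: Pressure thrust = (Pe - Pa) * Ae = (44383 - 89316) * 0.51 = -22915.83 N
Step 3: Total thrust F = 1303850.0 + -22915.83 = 1280934.2 N

1280934.2


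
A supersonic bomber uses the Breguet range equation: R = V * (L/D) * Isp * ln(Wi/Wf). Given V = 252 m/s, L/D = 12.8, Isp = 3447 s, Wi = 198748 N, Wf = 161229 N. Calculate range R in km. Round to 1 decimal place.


Step 1: Coefficient = V * (L/D) * Isp = 252 * 12.8 * 3447 = 11118643.2 m
Step 2: Wi/Wf = 198748 / 161229 = 1.232706
Step 3: ln(1.232706) = 0.209212
Step 4: R = 11118643.2 * 0.209212 = 2326153.3 m = 2326.2 km

2326.2


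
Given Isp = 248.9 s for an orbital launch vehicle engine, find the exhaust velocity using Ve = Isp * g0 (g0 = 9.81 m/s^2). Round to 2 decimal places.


Step 1: Ve = Isp * g0 = 248.9 * 9.81
Step 2: Ve = 2441.71 m/s

2441.71


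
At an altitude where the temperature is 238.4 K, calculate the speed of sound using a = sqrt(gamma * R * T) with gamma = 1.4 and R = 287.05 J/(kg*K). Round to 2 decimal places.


Step 1: gamma * R * T = 1.4 * 287.05 * 238.4 = 95805.808
Step 2: a = sqrt(95805.808) = 309.53 m/s

309.53


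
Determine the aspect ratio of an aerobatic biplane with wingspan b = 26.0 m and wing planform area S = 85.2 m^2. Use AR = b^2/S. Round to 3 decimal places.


Step 1: b^2 = 26.0^2 = 676.0
Step 2: AR = 676.0 / 85.2 = 7.934

7.934


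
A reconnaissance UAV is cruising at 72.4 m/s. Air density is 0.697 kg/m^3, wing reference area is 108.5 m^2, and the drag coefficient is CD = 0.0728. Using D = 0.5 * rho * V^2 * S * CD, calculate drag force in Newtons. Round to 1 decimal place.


Step 1: Dynamic pressure q = 0.5 * 0.697 * 72.4^2 = 1826.7534 Pa
Step 2: Drag D = q * S * CD = 1826.7534 * 108.5 * 0.0728
Step 3: D = 14429.2 N

14429.2


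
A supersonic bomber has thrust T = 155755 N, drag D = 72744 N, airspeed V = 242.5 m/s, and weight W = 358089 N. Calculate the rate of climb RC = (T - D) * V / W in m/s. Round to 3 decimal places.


Step 1: Excess thrust = T - D = 155755 - 72744 = 83011 N
Step 2: Excess power = 83011 * 242.5 = 20130167.5 W
Step 3: RC = 20130167.5 / 358089 = 56.216 m/s

56.216


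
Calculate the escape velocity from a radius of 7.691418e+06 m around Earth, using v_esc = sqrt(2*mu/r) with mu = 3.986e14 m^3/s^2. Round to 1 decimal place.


Step 1: 2*mu/r = 2 * 3.986e14 / 7.691418e+06 = 103647987.9263
Step 2: v_esc = sqrt(103647987.9263) = 10180.8 m/s

10180.8


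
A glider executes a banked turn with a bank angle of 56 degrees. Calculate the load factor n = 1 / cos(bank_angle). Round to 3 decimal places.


Step 1: Convert 56 degrees to radians = 0.977384
Step 2: cos(56 deg) = 0.559193
Step 3: n = 1 / 0.559193 = 1.788

1.788


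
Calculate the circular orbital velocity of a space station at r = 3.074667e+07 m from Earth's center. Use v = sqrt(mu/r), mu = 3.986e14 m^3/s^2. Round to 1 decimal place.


Step 1: mu / r = 3.986e14 / 3.074667e+07 = 12964005.533
Step 2: v = sqrt(12964005.533) = 3600.6 m/s

3600.6


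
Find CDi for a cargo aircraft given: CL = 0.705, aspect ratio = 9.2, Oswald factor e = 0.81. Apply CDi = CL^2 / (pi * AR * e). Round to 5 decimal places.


Step 1: CL^2 = 0.705^2 = 0.497025
Step 2: pi * AR * e = 3.14159 * 9.2 * 0.81 = 23.411148
Step 3: CDi = 0.497025 / 23.411148 = 0.02123

0.02123


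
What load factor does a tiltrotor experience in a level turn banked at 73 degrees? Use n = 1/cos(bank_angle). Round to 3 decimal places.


Step 1: Convert 73 degrees to radians = 1.27409
Step 2: cos(73 deg) = 0.292372
Step 3: n = 1 / 0.292372 = 3.420

3.420


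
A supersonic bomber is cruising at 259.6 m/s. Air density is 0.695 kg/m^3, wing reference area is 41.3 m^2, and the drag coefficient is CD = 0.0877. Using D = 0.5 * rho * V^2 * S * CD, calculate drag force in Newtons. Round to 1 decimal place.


Step 1: Dynamic pressure q = 0.5 * 0.695 * 259.6^2 = 23418.7756 Pa
Step 2: Drag D = q * S * CD = 23418.7756 * 41.3 * 0.0877
Step 3: D = 84823.0 N

84823.0


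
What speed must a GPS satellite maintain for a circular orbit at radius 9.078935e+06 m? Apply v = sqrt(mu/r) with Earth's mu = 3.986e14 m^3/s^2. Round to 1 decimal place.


Step 1: mu / r = 3.986e14 / 9.078935e+06 = 43903827.927
Step 2: v = sqrt(43903827.927) = 6626.0 m/s

6626.0


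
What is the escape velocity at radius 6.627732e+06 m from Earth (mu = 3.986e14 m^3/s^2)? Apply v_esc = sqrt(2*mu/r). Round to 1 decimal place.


Step 1: 2*mu/r = 2 * 3.986e14 / 6.627732e+06 = 120282473.7029
Step 2: v_esc = sqrt(120282473.7029) = 10967.3 m/s

10967.3


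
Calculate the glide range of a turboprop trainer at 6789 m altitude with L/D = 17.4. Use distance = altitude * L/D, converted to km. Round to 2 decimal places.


Step 1: Glide distance = altitude * L/D = 6789 * 17.4 = 118128.6 m
Step 2: Convert to km: 118128.6 / 1000 = 118.13 km

118.13


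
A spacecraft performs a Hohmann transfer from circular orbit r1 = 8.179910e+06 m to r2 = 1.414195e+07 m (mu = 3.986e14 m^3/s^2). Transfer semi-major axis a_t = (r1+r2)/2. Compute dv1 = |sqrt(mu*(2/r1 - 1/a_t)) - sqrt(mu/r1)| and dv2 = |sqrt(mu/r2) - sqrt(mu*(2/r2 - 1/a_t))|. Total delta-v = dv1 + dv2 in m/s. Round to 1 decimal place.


Step 1: Transfer semi-major axis a_t = (8.179910e+06 + 1.414195e+07) / 2 = 1.116093e+07 m
Step 2: v1 (circular at r1) = sqrt(mu/r1) = 6980.63 m/s
Step 3: v_t1 = sqrt(mu*(2/r1 - 1/a_t)) = 7857.76 m/s
Step 4: dv1 = |7857.76 - 6980.63| = 877.14 m/s
Step 5: v2 (circular at r2) = 5309.02 m/s, v_t2 = 4545.04 m/s
Step 6: dv2 = |5309.02 - 4545.04| = 763.97 m/s
Step 7: Total delta-v = 877.14 + 763.97 = 1641.1 m/s

1641.1


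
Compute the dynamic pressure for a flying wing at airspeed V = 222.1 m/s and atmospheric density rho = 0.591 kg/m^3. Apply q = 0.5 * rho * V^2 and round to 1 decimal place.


Step 1: V^2 = 222.1^2 = 49328.41
Step 2: q = 0.5 * 0.591 * 49328.41
Step 3: q = 14576.5 Pa

14576.5


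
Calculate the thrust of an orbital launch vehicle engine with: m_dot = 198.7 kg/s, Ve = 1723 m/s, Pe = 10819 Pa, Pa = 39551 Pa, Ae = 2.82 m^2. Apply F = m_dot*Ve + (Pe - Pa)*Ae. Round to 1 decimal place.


Step 1: Momentum thrust = m_dot * Ve = 198.7 * 1723 = 342360.1 N
Step 2: Pressure thrust = (Pe - Pa) * Ae = (10819 - 39551) * 2.82 = -81024.24 N
Step 3: Total thrust F = 342360.1 + -81024.24 = 261335.9 N

261335.9


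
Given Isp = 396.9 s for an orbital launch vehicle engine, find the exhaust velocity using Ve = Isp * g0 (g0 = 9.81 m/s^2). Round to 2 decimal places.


Step 1: Ve = Isp * g0 = 396.9 * 9.81
Step 2: Ve = 3893.59 m/s

3893.59


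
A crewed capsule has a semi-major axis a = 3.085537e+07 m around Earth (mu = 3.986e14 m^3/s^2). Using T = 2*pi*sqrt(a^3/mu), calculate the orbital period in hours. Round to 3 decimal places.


Step 1: a^3 / mu = 2.937597e+22 / 3.986e14 = 7.369788e+07
Step 2: sqrt(7.369788e+07) = 8584.7468 s
Step 3: T = 2*pi * 8584.7468 = 53939.55 s
Step 4: T in hours = 53939.55 / 3600 = 14.983 hours

14.983


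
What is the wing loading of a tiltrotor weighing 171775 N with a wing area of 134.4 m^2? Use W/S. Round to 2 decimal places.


Step 1: Wing loading = W / S = 171775 / 134.4
Step 2: Wing loading = 1278.09 N/m^2

1278.09


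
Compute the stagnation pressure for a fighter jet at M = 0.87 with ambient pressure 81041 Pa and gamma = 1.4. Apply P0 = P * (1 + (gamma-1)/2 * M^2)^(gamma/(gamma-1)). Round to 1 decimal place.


Step 1: (gamma-1)/2 * M^2 = 0.2 * 0.7569 = 0.15138
Step 2: 1 + 0.15138 = 1.15138
Step 3: Exponent gamma/(gamma-1) = 3.5
Step 4: P0 = 81041 * 1.15138^3.5 = 132730.3 Pa

132730.3


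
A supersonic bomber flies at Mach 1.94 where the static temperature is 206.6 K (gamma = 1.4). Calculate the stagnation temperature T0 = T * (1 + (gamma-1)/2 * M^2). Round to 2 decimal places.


Step 1: (gamma-1)/2 = 0.2
Step 2: M^2 = 3.7636
Step 3: 1 + 0.2 * 3.7636 = 1.75272
Step 4: T0 = 206.6 * 1.75272 = 362.11 K

362.11


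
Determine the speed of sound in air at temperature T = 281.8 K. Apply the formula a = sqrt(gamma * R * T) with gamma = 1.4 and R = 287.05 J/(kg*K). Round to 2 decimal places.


Step 1: gamma * R * T = 1.4 * 287.05 * 281.8 = 113246.966
Step 2: a = sqrt(113246.966) = 336.52 m/s

336.52


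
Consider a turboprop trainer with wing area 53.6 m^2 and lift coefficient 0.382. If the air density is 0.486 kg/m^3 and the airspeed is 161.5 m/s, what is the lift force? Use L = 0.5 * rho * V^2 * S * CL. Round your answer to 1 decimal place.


Step 1: Calculate dynamic pressure q = 0.5 * 0.486 * 161.5^2 = 0.5 * 0.486 * 26082.25 = 6337.9868 Pa
Step 2: Multiply by wing area and lift coefficient: L = 6337.9868 * 53.6 * 0.382
Step 3: L = 339716.0898 * 0.382 = 129771.5 N

129771.5


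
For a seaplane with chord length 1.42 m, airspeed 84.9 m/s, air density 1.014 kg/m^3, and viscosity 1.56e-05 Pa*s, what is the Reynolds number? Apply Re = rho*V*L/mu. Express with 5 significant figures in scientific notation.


Step 1: Numerator = rho * V * L = 1.014 * 84.9 * 1.42 = 122.245812
Step 2: Re = 122.245812 / 1.56e-05
Step 3: Re = 7.8363e+06

7.8363e+06
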